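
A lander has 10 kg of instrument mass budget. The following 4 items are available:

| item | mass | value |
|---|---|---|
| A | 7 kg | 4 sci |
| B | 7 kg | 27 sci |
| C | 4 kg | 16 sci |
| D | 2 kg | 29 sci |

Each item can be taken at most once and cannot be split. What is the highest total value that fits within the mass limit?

56 sci

Check high-value combinations within 10 kg:
- B+D: mass 7+2=9, value 27+29=56
- C+D: mass 4+2=6, value 16+29=45
- A+D: mass 7+2=9, value 4+29=33
- D: mass 2, value 29
- B: mass 7, value 27
Best: 56 sci.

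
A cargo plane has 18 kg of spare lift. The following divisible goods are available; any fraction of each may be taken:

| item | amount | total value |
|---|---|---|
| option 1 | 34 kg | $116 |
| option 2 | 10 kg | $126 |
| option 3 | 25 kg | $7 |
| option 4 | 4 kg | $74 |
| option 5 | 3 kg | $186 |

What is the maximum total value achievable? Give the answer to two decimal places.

Take in order of value per unit:
- option 5 (186/3 per unit): all 3 → value 186, running total 186.00
- option 4 (74/4 per unit): all 4 → value 74, running total 260.00
- option 2 (126/10 per unit): all 10 → value 126, running total 386.00
- option 1 (116/34 per unit): 1 of 34 → value 1×116/34 = 3.4118, running total 389.41
Total 389.41.

389.41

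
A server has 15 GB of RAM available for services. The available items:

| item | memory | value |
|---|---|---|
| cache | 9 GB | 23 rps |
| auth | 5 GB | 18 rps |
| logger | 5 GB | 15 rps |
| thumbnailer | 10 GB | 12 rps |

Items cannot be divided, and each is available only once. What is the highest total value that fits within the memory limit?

41 rps

Check high-value combinations within 15 GB:
- cache+auth: memory 9+5=14, value 23+18=41
- cache+logger: memory 9+5=14, value 23+15=38
- auth+logger: memory 5+5=10, value 18+15=33
Best: 41 rps.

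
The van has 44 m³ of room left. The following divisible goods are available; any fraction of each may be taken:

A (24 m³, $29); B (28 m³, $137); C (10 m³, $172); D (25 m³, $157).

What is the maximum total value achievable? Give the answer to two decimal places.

Take in order of value per unit:
- C (172/10 per unit): all 10 → value 172, running total 172.00
- D (157/25 per unit): all 25 → value 157, running total 329.00
- B (137/28 per unit): 9 of 28 → value 9×137/28 = 44.0357, running total 373.04
Total 373.04.

373.04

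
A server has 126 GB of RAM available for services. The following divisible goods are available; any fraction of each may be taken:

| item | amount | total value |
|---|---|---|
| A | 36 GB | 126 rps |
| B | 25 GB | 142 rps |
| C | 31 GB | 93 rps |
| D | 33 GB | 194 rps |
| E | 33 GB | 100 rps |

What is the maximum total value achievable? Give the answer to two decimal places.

558.97

Take in order of value per unit:
- D (194/33 per unit): all 33 → value 194, running total 194.00
- B (142/25 per unit): all 25 → value 142, running total 336.00
- A (126/36 per unit): all 36 → value 126, running total 462.00
- E (100/33 per unit): 32 of 33 → value 32×100/33 = 96.9697, running total 558.97
Total 558.97.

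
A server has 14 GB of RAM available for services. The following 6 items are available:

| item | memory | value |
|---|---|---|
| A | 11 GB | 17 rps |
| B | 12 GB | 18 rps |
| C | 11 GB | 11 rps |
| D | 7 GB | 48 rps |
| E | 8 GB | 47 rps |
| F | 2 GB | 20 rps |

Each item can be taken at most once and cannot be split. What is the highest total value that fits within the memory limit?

68 rps

Check high-value combinations within 14 GB:
- D+F: memory 7+2=9, value 48+20=68
- E+F: memory 8+2=10, value 47+20=67
- D: memory 7, value 48
Best: 68 rps.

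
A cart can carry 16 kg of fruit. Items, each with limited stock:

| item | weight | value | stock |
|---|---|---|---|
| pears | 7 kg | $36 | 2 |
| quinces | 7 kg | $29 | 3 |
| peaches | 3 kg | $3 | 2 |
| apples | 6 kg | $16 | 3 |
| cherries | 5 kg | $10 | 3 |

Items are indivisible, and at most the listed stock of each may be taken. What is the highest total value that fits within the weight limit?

$72

Top feasible selections:
- 2×pears: weight 14, value 72
- 1×pears + 1×quinces: weight 14, value 65
Best: $72.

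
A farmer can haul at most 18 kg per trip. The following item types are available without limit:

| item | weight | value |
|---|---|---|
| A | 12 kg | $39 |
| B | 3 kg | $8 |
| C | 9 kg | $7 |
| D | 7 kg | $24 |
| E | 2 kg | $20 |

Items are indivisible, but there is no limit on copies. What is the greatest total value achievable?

Best value-per-unit is E at 20/2, and filling with it alone uses weight 9×2=18. No mix of the others beats 9×20 = 180.

$180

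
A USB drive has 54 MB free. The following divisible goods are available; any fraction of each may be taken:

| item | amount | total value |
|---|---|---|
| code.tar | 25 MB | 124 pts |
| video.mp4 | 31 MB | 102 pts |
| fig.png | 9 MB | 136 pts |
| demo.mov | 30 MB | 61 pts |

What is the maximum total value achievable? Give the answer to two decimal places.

Take in order of value per unit:
- fig.png (136/9 per unit): all 9 → value 136, running total 136.00
- code.tar (124/25 per unit): all 25 → value 124, running total 260.00
- video.mp4 (102/31 per unit): 20 of 31 → value 20×102/31 = 65.8065, running total 325.81
Total 325.81.

325.81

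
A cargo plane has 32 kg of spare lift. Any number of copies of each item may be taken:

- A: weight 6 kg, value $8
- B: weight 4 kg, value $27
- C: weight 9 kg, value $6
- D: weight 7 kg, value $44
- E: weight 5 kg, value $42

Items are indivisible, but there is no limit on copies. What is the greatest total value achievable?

Best value-per-unit is E at 42/5; filling with it alone gives 6×42 = 252.
Optimal mix: 1×D + 5×E → weight 32, value 254.

$254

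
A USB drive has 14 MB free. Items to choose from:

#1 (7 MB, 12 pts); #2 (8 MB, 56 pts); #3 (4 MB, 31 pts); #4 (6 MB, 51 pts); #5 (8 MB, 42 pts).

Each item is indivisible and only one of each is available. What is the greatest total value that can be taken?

Check high-value combinations within 14 MB:
- #2+#4: size 8+6=14, value 56+51=107
- #4+#5: size 6+8=14, value 51+42=93
- #2+#3: size 8+4=12, value 56+31=87
- #3+#4: size 4+6=10, value 31+51=82
Best: 107 pts.

107 pts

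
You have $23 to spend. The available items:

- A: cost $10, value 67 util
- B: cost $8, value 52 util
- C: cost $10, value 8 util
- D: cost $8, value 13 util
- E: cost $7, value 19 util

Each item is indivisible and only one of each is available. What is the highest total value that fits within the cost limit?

119 util

Check high-value combinations within $23:
- A+B: cost 10+8=18, value 67+52=119
- A+E: cost 10+7=17, value 67+19=86
- B+D+E: cost 8+8+7=23, value 52+13+19=84
Best: 119 util.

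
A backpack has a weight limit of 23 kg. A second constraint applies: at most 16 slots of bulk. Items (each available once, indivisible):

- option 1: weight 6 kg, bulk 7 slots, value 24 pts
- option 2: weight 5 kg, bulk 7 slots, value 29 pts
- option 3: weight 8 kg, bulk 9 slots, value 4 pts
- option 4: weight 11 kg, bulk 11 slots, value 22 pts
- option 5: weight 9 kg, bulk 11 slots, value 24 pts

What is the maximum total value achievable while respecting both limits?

Feasible sets respecting both limits:
- option 1+option 2: weight 11, bulk 14, value 53
- option 2+option 3: weight 13, bulk 16, value 33
- option 2: weight 5, bulk 7, value 29
- option 1+option 3: weight 14, bulk 16, value 28
Best: 53 pts.

53 pts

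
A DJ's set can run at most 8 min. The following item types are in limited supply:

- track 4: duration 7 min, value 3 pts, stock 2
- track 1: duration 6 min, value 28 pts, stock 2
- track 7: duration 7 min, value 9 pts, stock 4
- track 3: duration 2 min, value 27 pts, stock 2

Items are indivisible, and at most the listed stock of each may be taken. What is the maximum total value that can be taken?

Top feasible selections:
- 1×track 1 + 1×track 3: duration 8, value 55
- 2×track 3: duration 4, value 54
Best: 55 pts.

55 pts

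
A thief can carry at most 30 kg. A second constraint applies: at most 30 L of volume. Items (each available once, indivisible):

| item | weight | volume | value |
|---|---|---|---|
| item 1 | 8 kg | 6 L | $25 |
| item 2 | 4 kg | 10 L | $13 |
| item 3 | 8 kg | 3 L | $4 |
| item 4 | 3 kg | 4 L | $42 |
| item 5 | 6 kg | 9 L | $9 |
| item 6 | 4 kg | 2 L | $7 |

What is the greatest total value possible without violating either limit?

Feasible sets respecting both limits:
- item 1+item 2+item 3+item 4+item 6: weight 27, volume 25, value 91
- item 1+item 2+item 4+item 5: weight 21, volume 29, value 89
- item 1+item 2+item 4+item 6: weight 19, volume 22, value 87
Best: $91.

$91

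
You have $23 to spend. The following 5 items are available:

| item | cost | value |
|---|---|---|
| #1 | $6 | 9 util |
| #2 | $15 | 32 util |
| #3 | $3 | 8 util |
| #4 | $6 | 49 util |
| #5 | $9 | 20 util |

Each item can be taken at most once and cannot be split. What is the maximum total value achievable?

81 util

Check high-value combinations within $23:
- #2+#4: cost 15+6=21, value 32+49=81
- #1+#4+#5: cost 6+6+9=21, value 9+49+20=78
- #3+#4+#5: cost 3+6+9=18, value 8+49+20=77
Best: 81 util.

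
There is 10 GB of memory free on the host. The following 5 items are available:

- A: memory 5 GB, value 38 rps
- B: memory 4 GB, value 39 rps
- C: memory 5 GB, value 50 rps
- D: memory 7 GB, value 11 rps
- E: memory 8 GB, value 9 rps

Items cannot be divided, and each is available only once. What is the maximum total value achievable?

Check high-value combinations within 10 GB:
- B+C: memory 4+5=9, value 39+50=89
- A+C: memory 5+5=10, value 38+50=88
- A+B: memory 5+4=9, value 38+39=77
Best: 89 rps.

89 rps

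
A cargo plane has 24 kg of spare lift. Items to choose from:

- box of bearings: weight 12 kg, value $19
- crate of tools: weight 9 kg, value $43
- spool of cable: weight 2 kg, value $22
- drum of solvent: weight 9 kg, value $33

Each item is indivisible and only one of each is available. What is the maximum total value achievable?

$98

This is a 0/1 knapsack; check combinations near the capacity.
- crate of tools+spool of cable+drum of solvent: weight 9+2+9=20, value 43+22+33=98
- box of bearings+crate of tools+spool of cable: weight 12+9+2=23, value 19+43+22=84
- crate of tools+drum of solvent: weight 9+9=18, value 43+33=76
- box of bearings+spool of cable+drum of solvent: weight 12+2+9=23, value 19+22+33=74
- crate of tools+spool of cable: weight 9+2=11, value 43+22=65
Best: $98.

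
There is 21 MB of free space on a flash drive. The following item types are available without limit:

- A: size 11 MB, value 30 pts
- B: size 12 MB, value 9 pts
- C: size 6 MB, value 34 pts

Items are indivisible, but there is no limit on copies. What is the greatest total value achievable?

102 pts

Best value-per-unit is C at 34/6, and filling with it alone uses size 3×6=18. No mix of the others beats 3×34 = 102.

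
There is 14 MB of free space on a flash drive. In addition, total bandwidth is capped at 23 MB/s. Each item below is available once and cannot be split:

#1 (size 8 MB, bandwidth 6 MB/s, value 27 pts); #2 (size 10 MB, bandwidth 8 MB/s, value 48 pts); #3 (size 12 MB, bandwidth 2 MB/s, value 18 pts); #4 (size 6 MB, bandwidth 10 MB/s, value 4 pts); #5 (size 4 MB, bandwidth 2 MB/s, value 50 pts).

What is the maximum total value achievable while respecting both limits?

Feasible sets respecting both limits:
- #2+#5: size 14, bandwidth 10, value 98
- #1+#5: size 12, bandwidth 8, value 77
- #4+#5: size 10, bandwidth 12, value 54
Best: 98 pts.

98 pts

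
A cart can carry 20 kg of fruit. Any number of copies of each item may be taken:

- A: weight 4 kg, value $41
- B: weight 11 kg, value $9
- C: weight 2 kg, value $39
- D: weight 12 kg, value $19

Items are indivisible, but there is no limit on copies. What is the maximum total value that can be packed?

Best value-per-unit is C at 39/2, and filling with it alone uses weight 10×2=20. No mix of the others beats 10×39 = 390.

$390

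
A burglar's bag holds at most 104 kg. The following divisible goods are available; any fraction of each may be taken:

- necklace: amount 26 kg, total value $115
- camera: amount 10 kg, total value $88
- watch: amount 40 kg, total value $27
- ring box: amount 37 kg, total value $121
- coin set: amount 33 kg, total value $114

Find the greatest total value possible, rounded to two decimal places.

Take in order of value per unit:
- camera (88/10 per unit): all 10 → value 88, running total 88.00
- necklace (115/26 per unit): all 26 → value 115, running total 203.00
- coin set (114/33 per unit): all 33 → value 114, running total 317.00
- ring box (121/37 per unit): 35 of 37 → value 35×121/37 = 114.4595, running total 431.46
Total 431.46.

431.46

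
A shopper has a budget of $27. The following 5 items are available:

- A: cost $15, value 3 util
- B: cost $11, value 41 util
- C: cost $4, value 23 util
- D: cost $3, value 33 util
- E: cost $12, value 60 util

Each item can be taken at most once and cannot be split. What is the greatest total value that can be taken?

134 util

Check high-value combinations within $27:
- B+D+E: cost 11+3+12=26, value 41+33+60=134
- B+C+E: cost 11+4+12=27, value 41+23+60=124
- C+D+E: cost 4+3+12=19, value 23+33+60=116
- B+E: cost 11+12=23, value 41+60=101
- B+C+D: cost 11+4+3=18, value 41+23+33=97
Best: 134 util.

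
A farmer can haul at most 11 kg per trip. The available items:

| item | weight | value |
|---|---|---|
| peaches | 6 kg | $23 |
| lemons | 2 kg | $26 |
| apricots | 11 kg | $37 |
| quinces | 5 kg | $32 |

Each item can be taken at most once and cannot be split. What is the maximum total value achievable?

$58

This is a 0/1 knapsack; check combinations near the capacity.
- lemons+quinces: weight 2+5=7, value 26+32=58
- peaches+quinces: weight 6+5=11, value 23+32=55
- peaches+lemons: weight 6+2=8, value 23+26=49
- apricots: weight 11, value 37
Best: $58.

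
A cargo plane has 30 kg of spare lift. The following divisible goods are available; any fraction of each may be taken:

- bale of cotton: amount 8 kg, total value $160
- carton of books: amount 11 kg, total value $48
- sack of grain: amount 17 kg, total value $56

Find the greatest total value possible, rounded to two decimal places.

244.24

Take in order of value per unit:
- bale of cotton (160/8 per unit): all 8 → value 160, running total 160.00
- carton of books (48/11 per unit): all 11 → value 48, running total 208.00
- sack of grain (56/17 per unit): 11 of 17 → value 11×56/17 = 36.2353, running total 244.24
Total 244.24.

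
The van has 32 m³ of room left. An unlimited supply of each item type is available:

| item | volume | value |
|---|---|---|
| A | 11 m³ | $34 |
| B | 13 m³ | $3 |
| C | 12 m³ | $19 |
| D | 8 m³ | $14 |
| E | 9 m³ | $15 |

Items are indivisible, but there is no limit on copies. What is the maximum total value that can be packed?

Best value-per-unit is A at 34/11; filling with it alone gives 2×34 = 68.
Optimal mix: 2×A + 1×E → volume 31, value 83.

$83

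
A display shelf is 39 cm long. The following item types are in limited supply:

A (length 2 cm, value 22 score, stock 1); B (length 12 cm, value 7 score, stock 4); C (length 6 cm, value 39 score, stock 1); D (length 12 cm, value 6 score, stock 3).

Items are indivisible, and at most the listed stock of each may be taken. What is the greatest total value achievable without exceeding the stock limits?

Top feasible selections:
- 1×A + 2×B + 1×C: length 32, value 75
- 1×A + 1×B + 1×C + 1×D: length 32, value 74
- 1×A + 1×C + 2×D: length 32, value 73
Best: 75 score.

75 score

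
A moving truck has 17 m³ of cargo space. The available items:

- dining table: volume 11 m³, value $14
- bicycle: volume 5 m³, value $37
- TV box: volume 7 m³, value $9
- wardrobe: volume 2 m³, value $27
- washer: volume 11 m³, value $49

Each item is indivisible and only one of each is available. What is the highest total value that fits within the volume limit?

$86

This is a 0/1 knapsack; check combinations near the capacity.
- bicycle+washer: volume 5+11=16, value 37+49=86
- wardrobe+washer: volume 2+11=13, value 27+49=76
- bicycle+TV box+wardrobe: volume 5+7+2=14, value 37+9+27=73
- bicycle+wardrobe: volume 5+2=7, value 37+27=64
- dining table+bicycle: volume 11+5=16, value 14+37=51
Best: $86.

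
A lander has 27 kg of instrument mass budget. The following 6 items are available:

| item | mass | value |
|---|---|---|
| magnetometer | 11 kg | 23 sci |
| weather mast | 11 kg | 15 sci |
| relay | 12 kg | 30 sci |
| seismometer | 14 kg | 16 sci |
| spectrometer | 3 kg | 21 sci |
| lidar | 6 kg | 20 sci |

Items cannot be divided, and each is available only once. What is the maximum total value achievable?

Check high-value combinations within 27 kg:
- magnetometer+relay+spectrometer: mass 11+12+3=26, value 23+30+21=74
- relay+spectrometer+lidar: mass 12+3+6=21, value 30+21+20=71
- weather mast+relay+spectrometer: mass 11+12+3=26, value 15+30+21=66
- magnetometer+spectrometer+lidar: mass 11+3+6=20, value 23+21+20=64
- magnetometer+weather mast+spectrometer: mass 11+11+3=25, value 23+15+21=59
Best: 74 sci.

74 sci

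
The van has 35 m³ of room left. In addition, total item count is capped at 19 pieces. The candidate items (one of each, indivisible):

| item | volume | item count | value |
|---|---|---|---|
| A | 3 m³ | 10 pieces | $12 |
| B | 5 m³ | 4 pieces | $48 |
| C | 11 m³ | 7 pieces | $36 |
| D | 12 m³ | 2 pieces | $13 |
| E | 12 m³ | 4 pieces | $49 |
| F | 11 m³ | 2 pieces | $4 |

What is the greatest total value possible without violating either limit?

Feasible sets respecting both limits:
- B+C+E: volume 28, item count 15, value 133
- B+D+E: volume 29, item count 10, value 110
- A+B+E: volume 20, item count 18, value 109
Best: $133.

$133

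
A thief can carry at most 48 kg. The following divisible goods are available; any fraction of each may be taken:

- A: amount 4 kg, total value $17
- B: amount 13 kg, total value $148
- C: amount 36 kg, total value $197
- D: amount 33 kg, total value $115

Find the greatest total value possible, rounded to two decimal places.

Take in order of value per unit:
- B (148/13 per unit): all 13 → value 148, running total 148.00
- C (197/36 per unit): 35 of 36 → value 35×197/36 = 191.5278, running total 339.53
Total 339.53.

339.53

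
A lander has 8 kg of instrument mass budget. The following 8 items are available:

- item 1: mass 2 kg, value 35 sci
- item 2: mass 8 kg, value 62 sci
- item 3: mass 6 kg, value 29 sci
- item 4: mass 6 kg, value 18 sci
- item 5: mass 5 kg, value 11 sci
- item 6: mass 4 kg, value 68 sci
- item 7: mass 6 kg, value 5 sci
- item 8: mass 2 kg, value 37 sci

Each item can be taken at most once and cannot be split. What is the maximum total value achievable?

140 sci

Check high-value combinations within 8 kg:
- item 1+item 6+item 8: mass 2+4+2=8, value 35+68+37=140
- item 6+item 8: mass 4+2=6, value 68+37=105
- item 1+item 6: mass 2+4=6, value 35+68=103
- item 1+item 8: mass 2+2=4, value 35+37=72
Best: 140 sci.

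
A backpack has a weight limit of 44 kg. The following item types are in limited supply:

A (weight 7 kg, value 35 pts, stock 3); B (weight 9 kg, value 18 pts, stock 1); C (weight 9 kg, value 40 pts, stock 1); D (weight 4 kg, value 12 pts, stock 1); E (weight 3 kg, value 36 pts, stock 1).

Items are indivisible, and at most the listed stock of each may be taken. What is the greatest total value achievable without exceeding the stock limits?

199 pts

Top feasible selections:
- 3×A + 1×B + 1×C + 1×E: weight 42, value 199
- 3×A + 1×C + 1×D + 1×E: weight 37, value 193
- 3×A + 1×C + 1×E: weight 33, value 181
Best: 199 pts.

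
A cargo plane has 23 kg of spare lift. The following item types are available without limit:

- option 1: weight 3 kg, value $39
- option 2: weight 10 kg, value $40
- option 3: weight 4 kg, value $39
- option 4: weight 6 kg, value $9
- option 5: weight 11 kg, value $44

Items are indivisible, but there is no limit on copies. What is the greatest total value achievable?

Best value-per-unit is option 1 at 39/3, and filling with it alone uses weight 7×3=21. No mix of the others beats 7×39 = 273.

$273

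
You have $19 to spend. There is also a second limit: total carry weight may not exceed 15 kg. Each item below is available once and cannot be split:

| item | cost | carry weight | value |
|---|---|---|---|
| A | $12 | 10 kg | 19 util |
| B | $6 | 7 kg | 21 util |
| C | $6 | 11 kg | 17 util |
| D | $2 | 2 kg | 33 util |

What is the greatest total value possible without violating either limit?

54 util

Feasible sets respecting both limits:
- B+D: cost 8, carry weight 9, value 54
- A+D: cost 14, carry weight 12, value 52
- C+D: cost 8, carry weight 13, value 50
Best: 54 util.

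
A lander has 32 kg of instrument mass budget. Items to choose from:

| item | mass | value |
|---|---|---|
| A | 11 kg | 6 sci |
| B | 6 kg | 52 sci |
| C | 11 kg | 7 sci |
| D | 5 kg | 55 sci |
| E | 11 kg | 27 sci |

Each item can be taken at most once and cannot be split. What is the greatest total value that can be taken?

134 sci

Check high-value combinations within 32 kg:
- B+D+E: mass 6+5+11=22, value 52+55+27=134
- B+C+D: mass 6+11+5=22, value 52+7+55=114
- A+B+D: mass 11+6+5=22, value 6+52+55=113
Best: 134 sci.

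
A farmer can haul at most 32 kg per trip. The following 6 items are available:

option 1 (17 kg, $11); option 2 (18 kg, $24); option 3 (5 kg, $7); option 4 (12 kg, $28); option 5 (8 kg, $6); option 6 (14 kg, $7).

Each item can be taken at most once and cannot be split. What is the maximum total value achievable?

$52

Check high-value combinations within 32 kg:
- option 2+option 4: weight 18+12=30, value 24+28=52
- option 3+option 4+option 6: weight 5+12+14=31, value 7+28+7=42
- option 3+option 4+option 5: weight 5+12+8=25, value 7+28+6=41
- option 1+option 4: weight 17+12=29, value 11+28=39
Best: $52.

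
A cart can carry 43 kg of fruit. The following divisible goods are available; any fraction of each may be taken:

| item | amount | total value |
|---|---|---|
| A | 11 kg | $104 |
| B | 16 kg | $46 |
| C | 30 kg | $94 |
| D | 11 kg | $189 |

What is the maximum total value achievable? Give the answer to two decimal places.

358.80

Take in order of value per unit:
- D (189/11 per unit): all 11 → value 189, running total 189.00
- A (104/11 per unit): all 11 → value 104, running total 293.00
- C (94/30 per unit): 21 of 30 → value 21×94/30 = 65.8000, running total 358.80
Total 358.80.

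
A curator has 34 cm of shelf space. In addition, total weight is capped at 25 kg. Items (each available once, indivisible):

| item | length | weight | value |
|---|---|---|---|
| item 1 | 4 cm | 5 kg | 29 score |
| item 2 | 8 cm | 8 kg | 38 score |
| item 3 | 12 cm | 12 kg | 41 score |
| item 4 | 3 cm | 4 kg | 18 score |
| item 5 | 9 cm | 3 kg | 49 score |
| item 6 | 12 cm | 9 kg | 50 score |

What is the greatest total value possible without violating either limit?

166 score

Feasible sets respecting both limits:
- item 1+item 2+item 5+item 6: length 33, weight 25, value 166
- item 2+item 4+item 5+item 6: length 32, weight 24, value 155
- item 1+item 4+item 5+item 6: length 28, weight 21, value 146
Best: 166 score.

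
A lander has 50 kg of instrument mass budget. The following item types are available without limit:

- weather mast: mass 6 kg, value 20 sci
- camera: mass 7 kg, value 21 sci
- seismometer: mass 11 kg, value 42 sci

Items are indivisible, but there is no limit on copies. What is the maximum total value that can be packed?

188 sci

Best value-per-unit is seismometer at 42/11; filling with it alone gives 4×42 = 168.
Optimal mix: 1×weather mast + 4×seismometer → mass 50, value 188.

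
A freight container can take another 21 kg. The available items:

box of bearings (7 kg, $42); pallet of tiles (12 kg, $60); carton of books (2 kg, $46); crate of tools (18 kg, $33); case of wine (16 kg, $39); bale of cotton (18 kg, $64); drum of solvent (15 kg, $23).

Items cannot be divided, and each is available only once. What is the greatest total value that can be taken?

Check high-value combinations within 21 kg:
- box of bearings+pallet of tiles+carton of books: weight 7+12+2=21, value 42+60+46=148
- carton of books+bale of cotton: weight 2+18=20, value 46+64=110
- pallet of tiles+carton of books: weight 12+2=14, value 60+46=106
- box of bearings+pallet of tiles: weight 7+12=19, value 42+60=102
- box of bearings+carton of books: weight 7+2=9, value 42+46=88
Best: $148.

$148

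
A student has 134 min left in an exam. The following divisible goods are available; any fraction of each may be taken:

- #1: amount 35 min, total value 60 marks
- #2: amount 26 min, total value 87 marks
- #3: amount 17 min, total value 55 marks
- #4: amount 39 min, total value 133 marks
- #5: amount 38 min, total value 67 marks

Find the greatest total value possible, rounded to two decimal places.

Take in order of value per unit:
- #4 (133/39 per unit): all 39 → value 133, running total 133.00
- #2 (87/26 per unit): all 26 → value 87, running total 220.00
- #3 (55/17 per unit): all 17 → value 55, running total 275.00
- #5 (67/38 per unit): all 38 → value 67, running total 342.00
- #1 (60/35 per unit): 14 of 35 → value 14×60/35 = 24.0000, running total 366.00
Total 366.00.

366.00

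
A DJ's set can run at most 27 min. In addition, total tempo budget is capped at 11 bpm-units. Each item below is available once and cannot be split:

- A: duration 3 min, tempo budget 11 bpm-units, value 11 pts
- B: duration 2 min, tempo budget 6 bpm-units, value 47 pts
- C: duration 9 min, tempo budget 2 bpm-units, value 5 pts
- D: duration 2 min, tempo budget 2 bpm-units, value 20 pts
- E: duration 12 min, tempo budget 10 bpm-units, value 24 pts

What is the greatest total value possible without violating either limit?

72 pts

Feasible sets respecting both limits:
- B+C+D: duration 13, tempo budget 10, value 72
- B+D: duration 4, tempo budget 8, value 67
- B+C: duration 11, tempo budget 8, value 52
- B: duration 2, tempo budget 6, value 47
Best: 72 pts.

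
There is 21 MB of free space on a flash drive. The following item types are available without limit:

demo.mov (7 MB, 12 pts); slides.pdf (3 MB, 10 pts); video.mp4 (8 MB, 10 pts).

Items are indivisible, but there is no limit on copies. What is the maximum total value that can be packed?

Best value-per-unit is slides.pdf at 10/3, and filling with it alone uses size 7×3=21. No mix of the others beats 7×10 = 70.

70 pts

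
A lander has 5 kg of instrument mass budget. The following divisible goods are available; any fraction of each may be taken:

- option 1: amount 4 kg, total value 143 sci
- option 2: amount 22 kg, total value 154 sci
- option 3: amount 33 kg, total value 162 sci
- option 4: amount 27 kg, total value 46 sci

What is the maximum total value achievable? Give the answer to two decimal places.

150.00

Take in order of value per unit:
- option 1 (143/4 per unit): all 4 → value 143, running total 143.00
- option 2 (154/22 per unit): 1 of 22 → value 1×154/22 = 7.0000, running total 150.00
Total 150.00.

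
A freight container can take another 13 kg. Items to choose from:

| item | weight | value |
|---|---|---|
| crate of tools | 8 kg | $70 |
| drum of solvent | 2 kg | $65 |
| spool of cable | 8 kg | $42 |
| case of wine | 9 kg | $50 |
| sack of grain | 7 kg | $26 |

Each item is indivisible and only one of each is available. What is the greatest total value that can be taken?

$135

This is a 0/1 knapsack; check combinations near the capacity.
- crate of tools+drum of solvent: weight 8+2=10, value 70+65=135
- drum of solvent+case of wine: weight 2+9=11, value 65+50=115
- drum of solvent+spool of cable: weight 2+8=10, value 65+42=107
Best: $135.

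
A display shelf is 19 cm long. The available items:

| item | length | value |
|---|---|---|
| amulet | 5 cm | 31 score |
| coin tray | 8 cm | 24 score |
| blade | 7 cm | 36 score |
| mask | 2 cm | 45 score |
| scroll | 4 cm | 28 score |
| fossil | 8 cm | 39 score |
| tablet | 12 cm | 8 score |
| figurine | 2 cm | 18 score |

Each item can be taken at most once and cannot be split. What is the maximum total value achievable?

Check high-value combinations within 19 cm:
- amulet+mask+scroll+fossil: length 5+2+4+8=19, value 31+45+28+39=143
- amulet+blade+mask+scroll: length 5+7+2+4=18, value 31+36+45+28=140
- blade+mask+fossil+figurine: length 7+2+8+2=19, value 36+45+39+18=138
Best: 143 score.

143 score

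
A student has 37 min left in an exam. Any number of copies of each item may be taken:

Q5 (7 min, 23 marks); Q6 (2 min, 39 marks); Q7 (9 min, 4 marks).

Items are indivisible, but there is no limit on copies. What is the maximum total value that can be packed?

Best value-per-unit is Q6 at 39/2, and filling with it alone uses time 18×2=36. No mix of the others beats 18×39 = 702.

702 marks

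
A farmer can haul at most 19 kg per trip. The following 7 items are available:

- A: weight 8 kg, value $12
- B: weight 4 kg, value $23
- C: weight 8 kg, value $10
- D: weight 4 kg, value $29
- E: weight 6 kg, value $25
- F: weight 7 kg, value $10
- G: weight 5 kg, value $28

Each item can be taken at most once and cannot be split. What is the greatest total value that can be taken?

$105

Check high-value combinations within 19 kg:
- B+D+E+G: weight 4+4+6+5=19, value 23+29+25+28=105
- D+E+G: weight 4+6+5=15, value 29+25+28=82
- B+D+G: weight 4+4+5=13, value 23+29+28=80
- B+D+E: weight 4+4+6=14, value 23+29+25=77
- B+E+G: weight 4+6+5=15, value 23+25+28=76
Best: $105.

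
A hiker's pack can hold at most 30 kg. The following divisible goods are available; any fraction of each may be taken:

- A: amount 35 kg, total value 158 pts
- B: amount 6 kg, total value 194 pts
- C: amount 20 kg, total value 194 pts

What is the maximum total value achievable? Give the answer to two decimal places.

406.06

Take in order of value per unit:
- B (194/6 per unit): all 6 → value 194, running total 194.00
- C (194/20 per unit): all 20 → value 194, running total 388.00
- A (158/35 per unit): 4 of 35 → value 4×158/35 = 18.0571, running total 406.06
Total 406.06.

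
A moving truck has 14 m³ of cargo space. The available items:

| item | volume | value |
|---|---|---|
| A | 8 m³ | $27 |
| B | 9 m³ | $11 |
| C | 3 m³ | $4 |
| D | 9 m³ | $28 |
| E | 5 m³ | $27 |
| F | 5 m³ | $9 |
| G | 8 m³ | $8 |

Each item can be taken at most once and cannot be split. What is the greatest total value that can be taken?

Check high-value combinations within 14 m³:
- D+E: volume 9+5=14, value 28+27=55
- A+E: volume 8+5=13, value 27+27=54
- C+E+F: volume 3+5+5=13, value 4+27+9=40
- B+E: volume 9+5=14, value 11+27=38
Best: $55.

$55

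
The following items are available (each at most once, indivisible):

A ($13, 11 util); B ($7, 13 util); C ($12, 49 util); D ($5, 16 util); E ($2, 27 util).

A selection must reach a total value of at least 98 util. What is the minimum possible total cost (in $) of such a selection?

Subsets with value ≥ 98, sorted by total cost:
- B+C+D+E: cost 26, value 105
- A+C+D+E: cost 32, value 103
- A+B+C+E: cost 34, value 100
- A+B+C+D+E: cost 39, value 116
Minimum cost: 26 $.

26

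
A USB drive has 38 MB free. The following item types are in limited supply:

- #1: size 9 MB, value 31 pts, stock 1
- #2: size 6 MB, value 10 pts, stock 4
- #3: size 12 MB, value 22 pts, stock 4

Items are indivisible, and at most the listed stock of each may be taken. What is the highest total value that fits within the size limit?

75 pts

Top feasible selections:
- 1×#1 + 2×#3: size 33, value 75
- 1×#1 + 2×#2 + 1×#3: size 33, value 73
- 1×#1 + 4×#2: size 33, value 71
- 3×#3: size 36, value 66
Best: 75 pts.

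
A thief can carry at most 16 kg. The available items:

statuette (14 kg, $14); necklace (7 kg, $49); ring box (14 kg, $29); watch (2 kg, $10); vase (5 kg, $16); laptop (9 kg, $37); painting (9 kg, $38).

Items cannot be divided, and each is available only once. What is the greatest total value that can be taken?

This is a 0/1 knapsack; check combinations near the capacity.
- necklace+painting: weight 7+9=16, value 49+38=87
- necklace+laptop: weight 7+9=16, value 49+37=86
- necklace+watch+vase: weight 7+2+5=14, value 49+10+16=75
- necklace+vase: weight 7+5=12, value 49+16=65
- watch+vase+painting: weight 2+5+9=16, value 10+16+38=64
Best: $87.

$87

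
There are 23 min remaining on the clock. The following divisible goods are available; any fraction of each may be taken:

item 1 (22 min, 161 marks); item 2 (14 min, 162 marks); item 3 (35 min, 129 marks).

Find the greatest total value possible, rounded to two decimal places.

Take in order of value per unit:
- item 2 (162/14 per unit): all 14 → value 162, running total 162.00
- item 1 (161/22 per unit): 9 of 22 → value 9×161/22 = 65.8636, running total 227.86
Total 227.86.

227.86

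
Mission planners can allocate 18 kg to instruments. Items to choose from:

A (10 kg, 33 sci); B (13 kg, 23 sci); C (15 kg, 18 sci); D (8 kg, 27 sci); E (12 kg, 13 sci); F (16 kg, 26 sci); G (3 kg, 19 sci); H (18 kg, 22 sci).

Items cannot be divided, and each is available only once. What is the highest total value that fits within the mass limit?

60 sci

This is a 0/1 knapsack; check combinations near the capacity.
- A+D: mass 10+8=18, value 33+27=60
- A+G: mass 10+3=13, value 33+19=52
- D+G: mass 8+3=11, value 27+19=46
- B+G: mass 13+3=16, value 23+19=42
- C+G: mass 15+3=18, value 18+19=37
Best: 60 sci.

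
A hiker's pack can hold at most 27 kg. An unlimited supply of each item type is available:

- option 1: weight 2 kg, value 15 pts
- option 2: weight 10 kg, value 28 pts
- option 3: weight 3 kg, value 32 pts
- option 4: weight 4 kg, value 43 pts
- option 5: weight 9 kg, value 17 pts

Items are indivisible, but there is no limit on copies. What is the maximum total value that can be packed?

290 pts

Best value-per-unit is option 4 at 43/4; filling with it alone gives 6×43 = 258.
Optimal mix: 1×option 3 + 6×option 4 → weight 27, value 290.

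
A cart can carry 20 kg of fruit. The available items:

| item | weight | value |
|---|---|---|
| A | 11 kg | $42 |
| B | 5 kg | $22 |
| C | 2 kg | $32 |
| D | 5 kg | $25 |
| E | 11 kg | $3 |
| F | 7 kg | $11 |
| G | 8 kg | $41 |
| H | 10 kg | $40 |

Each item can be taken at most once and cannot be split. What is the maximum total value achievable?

Check high-value combinations within 20 kg:
- B+C+D+G: weight 5+2+5+8=20, value 22+32+25+41=120
- C+G+H: weight 2+8+10=20, value 32+41+40=113
- A+C+D: weight 11+2+5=18, value 42+32+25=99
- C+D+G: weight 2+5+8=15, value 32+25+41=98
- C+D+H: weight 2+5+10=17, value 32+25+40=97
Best: $120.

$120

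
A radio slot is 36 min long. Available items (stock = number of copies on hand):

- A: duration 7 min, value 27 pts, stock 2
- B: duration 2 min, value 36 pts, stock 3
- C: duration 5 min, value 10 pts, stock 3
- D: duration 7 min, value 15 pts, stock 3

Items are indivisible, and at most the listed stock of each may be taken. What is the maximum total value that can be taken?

192 pts

Best selections within duration 36 and stock limits:
- 2×A + 3×B + 2×D: duration 34, value 192
- 2×A + 3×B + 3×C: duration 35, value 192
Best: 192 pts.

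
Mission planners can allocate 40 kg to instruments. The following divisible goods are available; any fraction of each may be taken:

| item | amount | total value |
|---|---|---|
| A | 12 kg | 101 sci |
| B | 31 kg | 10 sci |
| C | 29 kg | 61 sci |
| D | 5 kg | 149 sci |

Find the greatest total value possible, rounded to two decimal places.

298.38

Take in order of value per unit:
- D (149/5 per unit): all 5 → value 149, running total 149.00
- A (101/12 per unit): all 12 → value 101, running total 250.00
- C (61/29 per unit): 23 of 29 → value 23×61/29 = 48.3793, running total 298.38
Total 298.38.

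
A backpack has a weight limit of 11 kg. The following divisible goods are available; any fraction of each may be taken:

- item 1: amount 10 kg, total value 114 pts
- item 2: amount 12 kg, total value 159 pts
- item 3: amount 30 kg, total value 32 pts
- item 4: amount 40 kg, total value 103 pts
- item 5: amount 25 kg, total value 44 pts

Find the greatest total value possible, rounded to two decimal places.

Take in order of value per unit:
- item 2 (159/12 per unit): 11 of 12 → value 11×159/12 = 145.7500, running total 145.75
Total 145.75.

145.75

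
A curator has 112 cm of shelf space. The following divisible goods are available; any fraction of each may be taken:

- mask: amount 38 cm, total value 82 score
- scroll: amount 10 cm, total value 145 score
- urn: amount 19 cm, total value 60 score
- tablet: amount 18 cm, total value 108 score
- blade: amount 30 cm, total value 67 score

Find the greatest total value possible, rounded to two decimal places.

455.53

Take in order of value per unit:
- scroll (145/10 per unit): all 10 → value 145, running total 145.00
- tablet (108/18 per unit): all 18 → value 108, running total 253.00
- urn (60/19 per unit): all 19 → value 60, running total 313.00
- blade (67/30 per unit): all 30 → value 67, running total 380.00
- mask (82/38 per unit): 35 of 38 → value 35×82/38 = 75.5263, running total 455.53
Total 455.53.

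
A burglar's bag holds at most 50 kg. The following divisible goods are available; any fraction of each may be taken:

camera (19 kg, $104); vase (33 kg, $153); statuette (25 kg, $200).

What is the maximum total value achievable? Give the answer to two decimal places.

Take in order of value per unit:
- statuette (200/25 per unit): all 25 → value 200, running total 200.00
- camera (104/19 per unit): all 19 → value 104, running total 304.00
- vase (153/33 per unit): 6 of 33 → value 6×153/33 = 27.8182, running total 331.82
Total 331.82.

331.82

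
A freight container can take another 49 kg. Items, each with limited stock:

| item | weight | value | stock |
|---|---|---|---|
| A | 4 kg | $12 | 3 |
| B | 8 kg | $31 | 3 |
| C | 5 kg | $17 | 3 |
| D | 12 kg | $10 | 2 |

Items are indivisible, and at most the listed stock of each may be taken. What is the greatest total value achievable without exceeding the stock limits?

$168

Best selections within weight 49 and stock limits:
- 2×A + 3×B + 3×C: weight 47, value 168
- 3×A + 3×B + 2×C: weight 46, value 163
- 1×A + 3×B + 3×C: weight 43, value 156
Best: $168.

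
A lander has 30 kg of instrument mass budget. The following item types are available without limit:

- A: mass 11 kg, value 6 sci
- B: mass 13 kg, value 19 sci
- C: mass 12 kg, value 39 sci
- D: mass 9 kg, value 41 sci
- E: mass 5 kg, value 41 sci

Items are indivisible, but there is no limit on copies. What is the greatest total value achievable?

246 sci

Best value-per-unit is E at 41/5, and filling with it alone uses mass 6×5=30. No mix of the others beats 6×41 = 246.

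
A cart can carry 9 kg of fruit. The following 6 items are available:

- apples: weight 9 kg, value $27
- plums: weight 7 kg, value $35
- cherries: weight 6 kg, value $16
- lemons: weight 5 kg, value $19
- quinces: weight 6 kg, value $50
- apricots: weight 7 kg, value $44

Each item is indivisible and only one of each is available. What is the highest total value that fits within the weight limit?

Check high-value combinations within 9 kg:
- quinces: weight 6, value 50
- apricots: weight 7, value 44
- plums: weight 7, value 35
- apples: weight 9, value 27
Best: $50.

$50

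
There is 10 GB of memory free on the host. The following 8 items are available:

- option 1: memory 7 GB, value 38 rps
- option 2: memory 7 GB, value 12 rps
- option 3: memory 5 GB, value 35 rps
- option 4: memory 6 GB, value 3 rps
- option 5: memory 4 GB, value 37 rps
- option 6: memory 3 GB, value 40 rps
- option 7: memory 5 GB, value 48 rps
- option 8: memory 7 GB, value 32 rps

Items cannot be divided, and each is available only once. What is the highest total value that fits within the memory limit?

88 rps

This is a 0/1 knapsack; check combinations near the capacity.
- option 6+option 7: memory 3+5=8, value 40+48=88
- option 5+option 7: memory 4+5=9, value 37+48=85
- option 3+option 7: memory 5+5=10, value 35+48=83
- option 1+option 6: memory 7+3=10, value 38+40=78
Best: 88 rps.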